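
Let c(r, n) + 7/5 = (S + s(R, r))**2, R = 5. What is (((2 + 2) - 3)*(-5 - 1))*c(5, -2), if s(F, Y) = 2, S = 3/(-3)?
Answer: 12/5 ≈ 2.4000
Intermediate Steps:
S = -1 (S = 3*(-1/3) = -1)
c(r, n) = -2/5 (c(r, n) = -7/5 + (-1 + 2)**2 = -7/5 + 1**2 = -7/5 + 1 = -2/5)
(((2 + 2) - 3)*(-5 - 1))*c(5, -2) = (((2 + 2) - 3)*(-5 - 1))*(-2/5) = ((4 - 3)*(-6))*(-2/5) = (1*(-6))*(-2/5) = -6*(-2/5) = 12/5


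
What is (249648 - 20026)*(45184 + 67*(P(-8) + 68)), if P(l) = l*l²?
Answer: 3544445192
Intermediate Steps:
P(l) = l³
(249648 - 20026)*(45184 + 67*(P(-8) + 68)) = (249648 - 20026)*(45184 + 67*((-8)³ + 68)) = 229622*(45184 + 67*(-512 + 68)) = 229622*(45184 + 67*(-444)) = 229622*(45184 - 29748) = 229622*15436 = 3544445192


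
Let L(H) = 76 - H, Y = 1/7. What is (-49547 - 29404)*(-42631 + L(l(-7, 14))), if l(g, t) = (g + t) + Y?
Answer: 23522266185/7 ≈ 3.3603e+9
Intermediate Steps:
Y = 1/7 ≈ 0.14286
l(g, t) = 1/7 + g + t (l(g, t) = (g + t) + 1/7 = 1/7 + g + t)
(-49547 - 29404)*(-42631 + L(l(-7, 14))) = (-49547 - 29404)*(-42631 + (76 - (1/7 - 7 + 14))) = -78951*(-42631 + (76 - 1*50/7)) = -78951*(-42631 + (76 - 50/7)) = -78951*(-42631 + 482/7) = -78951*(-297935/7) = 23522266185/7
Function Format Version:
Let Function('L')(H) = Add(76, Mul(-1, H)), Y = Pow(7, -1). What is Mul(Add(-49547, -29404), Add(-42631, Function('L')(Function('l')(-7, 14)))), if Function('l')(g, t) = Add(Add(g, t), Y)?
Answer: Rational(23522266185, 7) ≈ 3.3603e+9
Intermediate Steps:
Y = Rational(1, 7) ≈ 0.14286
Function('l')(g, t) = Add(Rational(1, 7), g, t) (Function('l')(g, t) = Add(Add(g, t), Rational(1, 7)) = Add(Rational(1, 7), g, t))
Mul(Add(-49547, -29404), Add(-42631, Function('L')(Function('l')(-7, 14)))) = Mul(Add(-49547, -29404), Add(-42631, Add(76, Mul(-1, Add(Rational(1, 7), -7, 14))))) = Mul(-78951, Add(-42631, Add(76, Mul(-1, Rational(50, 7))))) = Mul(-78951, Add(-42631, Add(76, Rational(-50, 7)))) = Mul(-78951, Add(-42631, Rational(482, 7))) = Mul(-78951, Rational(-297935, 7)) = Rational(23522266185, 7)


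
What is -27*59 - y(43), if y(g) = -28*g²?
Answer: 50179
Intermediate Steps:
-27*59 - y(43) = -27*59 - (-28)*43² = -1593 - (-28)*1849 = -1593 - 1*(-51772) = -1593 + 51772 = 50179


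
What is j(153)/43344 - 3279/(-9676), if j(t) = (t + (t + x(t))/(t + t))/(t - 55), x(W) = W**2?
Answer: 1741309141/5137607664 ≈ 0.33893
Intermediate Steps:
j(t) = (t + (t + t**2)/(2*t))/(-55 + t) (j(t) = (t + (t + t**2)/(t + t))/(t - 55) = (t + (t + t**2)/((2*t)))/(-55 + t) = (t + (t + t**2)*(1/(2*t)))/(-55 + t) = (t + (t + t**2)/(2*t))/(-55 + t))
j(153)/43344 - 3279/(-9676) = ((1 + 3*153)/(2*(-55 + 153)))/43344 - 3279/(-9676) = ((1/2)*(1 + 459)/98)*(1/43344) - 3279*(-1/9676) = ((1/2)*(1/98)*460)*(1/43344) + 3279/9676 = (115/49)*(1/43344) + 3279/9676 = 115/2123856 + 3279/9676 = 1741309141/5137607664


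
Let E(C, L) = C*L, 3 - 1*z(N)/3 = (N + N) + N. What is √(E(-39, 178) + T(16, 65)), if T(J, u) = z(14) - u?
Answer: 2*I*√1781 ≈ 84.404*I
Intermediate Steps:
z(N) = 9 - 9*N (z(N) = 9 - 3*((N + N) + N) = 9 - 3*(2*N + N) = 9 - 9*N)
T(J, u) = -117 - u (T(J, u) = (9 - 9*14) - u = (9 - 126) - u = -117 - u)
√(E(-39, 178) + T(16, 65)) = √(-39*178 + (-117 - 1*65)) = √(-6942 + (-117 - 65)) = √(-6942 - 182) = √(-7124) = 2*I*√1781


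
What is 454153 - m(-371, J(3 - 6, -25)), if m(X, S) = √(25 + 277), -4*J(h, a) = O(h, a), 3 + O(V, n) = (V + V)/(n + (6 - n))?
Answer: 454153 - √302 ≈ 4.5414e+5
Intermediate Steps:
O(V, n) = -3 + V/3 (O(V, n) = -3 + (V + V)/(n + (6 - n)) = -3 + (2*V)/6 = -3 + (2*V)*(⅙) = -3 + V/3)
J(h, a) = ¾ - h/12 (J(h, a) = -(-3 + h/3)/4 = ¾ - h/12)
m(X, S) = √302
454153 - m(-371, J(3 - 6, -25)) = 454153 - √302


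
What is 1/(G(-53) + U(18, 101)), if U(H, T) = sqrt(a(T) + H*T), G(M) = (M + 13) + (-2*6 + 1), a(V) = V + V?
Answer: -51/581 - 2*sqrt(505)/581 ≈ -0.16514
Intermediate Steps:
a(V) = 2*V
G(M) = 2 + M (G(M) = (13 + M) + (-12 + 1) = (13 + M) - 11 = 2 + M)
U(H, T) = sqrt(2*T + H*T)
1/(G(-53) + U(18, 101)) = 1/((2 - 53) + sqrt(101*(2 + 18))) = 1/(-51 + sqrt(101*20)) = 1/(-51 + sqrt(2020)) = 1/(-51 + 2*sqrt(505))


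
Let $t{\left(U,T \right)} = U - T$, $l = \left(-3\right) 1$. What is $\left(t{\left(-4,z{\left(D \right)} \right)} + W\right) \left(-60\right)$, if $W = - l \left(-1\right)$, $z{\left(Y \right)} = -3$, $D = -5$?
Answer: $240$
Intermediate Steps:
$l = -3$
$W = -3$ ($W = \left(-1\right) \left(-3\right) \left(-1\right) = 3 \left(-1\right) = -3$)
$\left(t{\left(-4,z{\left(D \right)} \right)} + W\right) \left(-60\right) = \left(\left(-4 - -3\right) - 3\right) \left(-60\right) = \left(\left(-4 + 3\right) - 3\right) \left(-60\right) = \left(-1 - 3\right) \left(-60\right) = \left(-4\right) \left(-60\right) = 240$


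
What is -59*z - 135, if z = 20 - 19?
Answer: -194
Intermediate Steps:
z = 1
-59*z - 135 = -59*1 - 135 = -59 - 135 = -194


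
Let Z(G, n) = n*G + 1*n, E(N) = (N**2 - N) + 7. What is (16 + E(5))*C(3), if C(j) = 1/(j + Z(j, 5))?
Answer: 43/23 ≈ 1.8696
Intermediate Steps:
E(N) = 7 + N**2 - N
Z(G, n) = n + G*n (Z(G, n) = G*n + n = n + G*n)
C(j) = 1/(5 + 6*j) (C(j) = 1/(j + 5*(1 + j)) = 1/(j + (5 + 5*j)) = 1/(5 + 6*j))
(16 + E(5))*C(3) = (16 + (7 + 5**2 - 1*5))/(5 + 6*3) = (16 + (7 + 25 - 5))/(5 + 18) = (16 + 27)/23 = 43*(1/23) = 43/23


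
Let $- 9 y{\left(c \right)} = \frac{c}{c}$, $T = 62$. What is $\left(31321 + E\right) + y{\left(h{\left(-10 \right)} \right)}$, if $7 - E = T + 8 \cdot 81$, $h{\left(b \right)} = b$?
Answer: $\frac{275561}{9} \approx 30618.0$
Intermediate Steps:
$y{\left(c \right)} = - \frac{1}{9}$ ($y{\left(c \right)} = - \frac{c \frac{1}{c}}{9} = \left(- \frac{1}{9}\right) 1 = - \frac{1}{9}$)
$E = -703$ ($E = 7 - \left(62 + 8 \cdot 81\right) = 7 - \left(62 + 648\right) = 7 - 710 = -703$)
$\left(31321 + E\right) + y{\left(h{\left(-10 \right)} \right)} = \left(31321 - 703\right) - \frac{1}{9} = 30618 - \frac{1}{9} = \frac{275561}{9}$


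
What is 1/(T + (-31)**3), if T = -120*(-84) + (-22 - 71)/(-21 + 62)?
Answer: -41/808244 ≈ -5.0727e-5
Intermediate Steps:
T = 413187/41 (T = 10080 - 93/41 = 413187/41 ≈ 10078.)
1/(T + (-31)**3) = 1/(413187/41 + (-31)**3) = 1/(413187/41 - 29791) = 1/(-808244/41) = -41/808244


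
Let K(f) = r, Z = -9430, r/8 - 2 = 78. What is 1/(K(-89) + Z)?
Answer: -1/8790 ≈ -0.00011377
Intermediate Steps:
r = 640 (r = 16 + 8*78 = 16 + 624 = 640)
K(f) = 640
1/(K(-89) + Z) = 1/(640 - 9430) = 1/(-8790) = -1/8790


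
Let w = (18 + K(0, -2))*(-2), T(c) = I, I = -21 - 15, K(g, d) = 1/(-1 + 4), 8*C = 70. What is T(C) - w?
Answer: 2/3 ≈ 0.66667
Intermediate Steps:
C = 35/4 (C = (1/8)*70 = 35/4 ≈ 8.7500)
K(g, d) = 1/3
I = -36
T(c) = -36
w = -110/3 (w = (18 + 1/3)*(-2) = (55/3)*(-2) = -110/3 ≈ -36.667)
T(C) - w = -36 - 1*(-110/3) = -36 + 110/3 = 2/3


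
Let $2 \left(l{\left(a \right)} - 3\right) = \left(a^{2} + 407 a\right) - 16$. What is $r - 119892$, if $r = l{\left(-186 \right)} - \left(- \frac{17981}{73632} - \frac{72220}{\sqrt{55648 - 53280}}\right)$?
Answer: $- \frac{10341596419}{73632} + \frac{18055 \sqrt{37}}{74} \approx -1.3897 \cdot 10^{5}$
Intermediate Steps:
$l{\left(a \right)} = -5 + \frac{a^{2}}{2} + \frac{407 a}{2}$ ($l{\left(a \right)} = 3 + \frac{\left(a^{2} + 407 a\right) - 16}{2} = 3 + \frac{-16 + a^{2} + 407 a}{2} = 3 + \left(-8 + \frac{a^{2}}{2} + \frac{407 a}{2}\right) = -5 + \frac{a^{2}}{2} + \frac{407 a}{2}$)
$r = - \frac{1513708675}{73632} + \frac{18055 \sqrt{37}}{74}$ ($r = \left(-5 + \frac{\left(-186\right)^{2}}{2} + \frac{407}{2} \left(-186\right)\right) - \left(- \frac{17981}{73632} - \frac{72220}{\sqrt{55648 - 53280}}\right) = \left(-5 + \frac{1}{2} \cdot 34596 - 37851\right) - \left(- \frac{17981}{73632} - \frac{72220}{\sqrt{2368}}\right) = \left(-5 + 17298 - 37851\right) + \left(\frac{17981}{73632} + \frac{72220}{8 \sqrt{37}}\right) = -20558 + \left(\frac{17981}{73632} + 72220 \frac{\sqrt{37}}{296}\right) = -20558 + \left(\frac{17981}{73632} + \frac{18055 \sqrt{37}}{74}\right) = - \frac{1513708675}{73632} + \frac{18055 \sqrt{37}}{74} \approx -19074.0$)
$r - 119892 = \left(- \frac{1513708675}{73632} + \frac{18055 \sqrt{37}}{74}\right) - 119892 = - \frac{10341596419}{73632} + \frac{18055 \sqrt{37}}{74}$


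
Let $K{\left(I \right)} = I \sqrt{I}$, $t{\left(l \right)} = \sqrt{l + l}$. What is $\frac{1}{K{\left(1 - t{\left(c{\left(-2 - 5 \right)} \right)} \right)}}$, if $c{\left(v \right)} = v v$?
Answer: $\frac{1}{\left(1 - 7 \sqrt{2}\right)^{\frac{3}{2}}} \approx 0.037666 i$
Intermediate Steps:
$c{\left(v \right)} = v^{2}$
$t{\left(l \right)} = \sqrt{2} \sqrt{l}$ ($t{\left(l \right)} = \sqrt{2 l} = \sqrt{2} \sqrt{l}$)
$K{\left(I \right)} = I^{\frac{3}{2}}$
$\frac{1}{K{\left(1 - t{\left(c{\left(-2 - 5 \right)} \right)} \right)}} = \frac{1}{\left(1 - \sqrt{2} \sqrt{\left(-2 - 5\right)^{2}}\right)^{\frac{3}{2}}} = \frac{1}{\left(1 - \sqrt{2} \sqrt{\left(-7\right)^{2}}\right)^{\frac{3}{2}}} = \frac{1}{\left(1 - \sqrt{2} \sqrt{49}\right)^{\frac{3}{2}}} = \frac{1}{\left(1 - \sqrt{2} \cdot 7\right)^{\frac{3}{2}}} = \frac{1}{\left(1 - 7 \sqrt{2}\right)^{\frac{3}{2}}}$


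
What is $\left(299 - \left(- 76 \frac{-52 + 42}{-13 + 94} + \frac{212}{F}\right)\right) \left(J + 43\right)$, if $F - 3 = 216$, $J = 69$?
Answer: $\frac{191159696}{5913} \approx 32329.0$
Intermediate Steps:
$F = 219$ ($F = 3 + 216 = 219$)
$\left(299 - \left(- 76 \frac{-52 + 42}{-13 + 94} + \frac{212}{F}\right)\right) \left(J + 43\right) = \left(299 + \left(\frac{76}{\left(-13 + 94\right) \frac{1}{-52 + 42}} - \frac{212}{219}\right)\right) \left(69 + 43\right) = \left(299 + \left(\frac{76}{81 \frac{1}{-10}} - \frac{212}{219}\right)\right) 112 = \left(299 + \left(\frac{76}{81 \left(- \frac{1}{10}\right)} - \frac{212}{219}\right)\right) 112 = \left(299 + \left(\frac{76}{- \frac{81}{10}} - \frac{212}{219}\right)\right) 112 = \left(299 + \left(76 \left(- \frac{10}{81}\right) - \frac{212}{219}\right)\right) 112 = \left(299 - \frac{61204}{5913}\right) 112 = \frac{1706783}{5913} \cdot 112 = \frac{191159696}{5913}$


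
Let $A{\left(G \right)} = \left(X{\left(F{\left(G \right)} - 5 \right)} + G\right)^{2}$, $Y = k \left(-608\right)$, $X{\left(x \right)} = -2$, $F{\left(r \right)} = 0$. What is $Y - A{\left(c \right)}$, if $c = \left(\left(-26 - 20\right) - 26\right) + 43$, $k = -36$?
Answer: $20927$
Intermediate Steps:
$Y = 21888$ ($Y = \left(-36\right) \left(-608\right) = 21888$)
$c = -29$ ($c = \left(-46 - 26\right) + 43 = -72 + 43 = -29$)
$A{\left(G \right)} = \left(-2 + G\right)^{2}$
$Y - A{\left(c \right)} = 21888 - \left(-2 - 29\right)^{2} = 21888 - \left(-31\right)^{2} = 21888 - 961 = 20927$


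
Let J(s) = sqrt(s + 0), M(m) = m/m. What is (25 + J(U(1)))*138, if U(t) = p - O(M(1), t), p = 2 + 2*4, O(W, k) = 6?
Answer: 3726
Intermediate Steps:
M(m) = 1
p = 10 (p = 2 + 8 = 10)
U(t) = 4 (U(t) = 10 - 1*6 = 10 - 6 = 4)
J(s) = sqrt(s)
(25 + J(U(1)))*138 = (25 + sqrt(4))*138 = (25 + 2)*138 = 27*138 = 3726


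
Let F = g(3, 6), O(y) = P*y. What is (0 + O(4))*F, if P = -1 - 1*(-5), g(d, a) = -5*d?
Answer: -240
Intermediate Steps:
P = 4 (P = -1 + 5 = 4)
O(y) = 4*y
F = -15 (F = -5*3 = -15)
(0 + O(4))*F = (0 + 4*4)*(-15) = (0 + 16)*(-15) = 16*(-15) = -240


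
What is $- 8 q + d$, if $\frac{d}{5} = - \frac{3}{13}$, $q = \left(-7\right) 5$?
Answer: $\frac{3625}{13} \approx 278.85$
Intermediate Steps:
$q = -35$
$d = - \frac{15}{13}$ ($d = 5 \left(- \frac{3}{13}\right) = - \frac{15}{13} \approx -1.1538$)
$- 8 q + d = \left(-8\right) \left(-35\right) - \frac{15}{13} = 280 - \frac{15}{13} = \frac{3625}{13}$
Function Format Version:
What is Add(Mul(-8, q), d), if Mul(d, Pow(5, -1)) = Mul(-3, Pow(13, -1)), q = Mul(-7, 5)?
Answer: Rational(3625, 13) ≈ 278.85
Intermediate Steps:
q = -35
d = Rational(-15, 13) (d = Mul(5, Mul(-3, Pow(13, -1))) = Mul(5, Mul(-3, Rational(1, 13))) = Mul(5, Rational(-3, 13)) = Rational(-15, 13) ≈ -1.1538)
Add(Mul(-8, q), d) = Add(Mul(-8, -35), Rational(-15, 13)) = Add(280, Rational(-15, 13)) = Rational(3625, 13)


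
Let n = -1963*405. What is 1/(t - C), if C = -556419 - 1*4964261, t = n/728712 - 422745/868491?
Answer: 23439993096/129404664102902065 ≈ 1.8114e-7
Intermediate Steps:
n = -795015
t = -36982323215/23439993096 (t = -795015/728712 - 422745/868491 = -795015*1/728712 - 422745*1/868491 = -88335/80968 - 140915/289497 = -36982323215/23439993096 ≈ -1.5777)
C = -5520680 (C = -556419 - 4964261 = -5520680)
1/(t - C) = 1/(-36982323215/23439993096 - 1*(-5520680)) = 1/(-36982323215/23439993096 + 5520680) = 1/(129404664102902065/23439993096) = 23439993096/129404664102902065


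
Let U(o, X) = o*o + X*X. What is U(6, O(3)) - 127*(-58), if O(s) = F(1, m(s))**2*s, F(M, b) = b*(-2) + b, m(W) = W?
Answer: 8131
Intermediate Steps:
F(M, b) = -b (F(M, b) = -2*b + b = -b)
O(s) = s**3 (O(s) = (-s)**2*s = s**2*s = s**3)
U(o, X) = X**2 + o**2 (U(o, X) = o**2 + X**2 = X**2 + o**2)
U(6, O(3)) - 127*(-58) = ((3**3)**2 + 6**2) - 127*(-58) = (27**2 + 36) + 7366 = (729 + 36) + 7366 = 765 + 7366 = 8131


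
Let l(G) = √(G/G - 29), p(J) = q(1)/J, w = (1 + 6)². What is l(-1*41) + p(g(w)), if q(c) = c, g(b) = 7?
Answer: ⅐ + 2*I*√7 ≈ 0.14286 + 5.2915*I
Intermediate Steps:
w = 49 (w = 7² = 49)
p(J) = 1/J
l(G) = 2*I*√7 (l(G) = √(1 - 29) = √(-28) = 2*I*√7)
l(-1*41) + p(g(w)) = 2*I*√7 + 1/7 = 2*I*√7 + ⅐ = ⅐ + 2*I*√7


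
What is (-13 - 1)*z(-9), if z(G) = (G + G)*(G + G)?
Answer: -4536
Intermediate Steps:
z(G) = 4*G² (z(G) = (2*G)*(2*G) = 4*G²)
(-13 - 1)*z(-9) = (-13 - 1)*(4*(-9)²) = -56*81 = -14*324 = -4536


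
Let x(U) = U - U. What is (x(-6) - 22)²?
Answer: 484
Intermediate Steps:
x(U) = 0
(x(-6) - 22)² = (0 - 22)² = (-22)² = 484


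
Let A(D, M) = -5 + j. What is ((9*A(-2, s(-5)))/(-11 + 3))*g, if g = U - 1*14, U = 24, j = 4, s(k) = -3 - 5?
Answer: 45/4 ≈ 11.250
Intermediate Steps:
s(k) = -8
g = 10 (g = 24 - 1*14 = 24 - 14 = 10)
A(D, M) = -1 (A(D, M) = -5 + 4 = -1)
((9*A(-2, s(-5)))/(-11 + 3))*g = ((9*(-1))/(-11 + 3))*10 = (-9/(-8))*10 = -1/8*(-9)*10 = (9/8)*10 = 45/4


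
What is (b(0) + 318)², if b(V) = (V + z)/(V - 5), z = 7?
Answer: 2505889/25 ≈ 1.0024e+5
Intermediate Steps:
b(V) = (7 + V)/(-5 + V) (b(V) = (V + 7)/(V - 5) = (7 + V)/(-5 + V))
(b(0) + 318)² = ((7 + 0)/(-5 + 0) + 318)² = (7/(-5) + 318)² = (-⅕*7 + 318)² = (-7/5 + 318)² = (1583/5)² = 2505889/25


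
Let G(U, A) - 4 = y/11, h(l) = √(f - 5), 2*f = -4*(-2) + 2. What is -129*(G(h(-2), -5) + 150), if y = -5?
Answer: -217881/11 ≈ -19807.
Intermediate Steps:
f = 5 (f = (-4*(-2) + 2)/2 = (8 + 2)/2 = (½)*10 = 5)
h(l) = 0 (h(l) = √(5 - 5) = √0 = 0)
G(U, A) = 39/11 (G(U, A) = 4 - 5/11 = 39/11)
-129*(G(h(-2), -5) + 150) = -129*(39/11 + 150) = -129*1689/11 = -217881/11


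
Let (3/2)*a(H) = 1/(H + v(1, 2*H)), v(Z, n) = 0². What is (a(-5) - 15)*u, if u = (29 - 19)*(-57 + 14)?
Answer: 19522/3 ≈ 6507.3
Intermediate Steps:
u = -430 (u = 10*(-43) = -430)
v(Z, n) = 0
a(H) = 2/(3*H) (a(H) = 2/(3*(H + 0)) = 2/(3*H))
(a(-5) - 15)*u = ((⅔)/(-5) - 15)*(-430) = ((⅔)*(-⅕) - 15)*(-430) = (-2/15 - 15)*(-430) = -227/15*(-430) = 19522/3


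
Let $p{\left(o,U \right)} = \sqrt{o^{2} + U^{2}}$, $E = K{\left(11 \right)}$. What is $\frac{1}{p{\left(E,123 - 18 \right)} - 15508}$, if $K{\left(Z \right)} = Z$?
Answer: $- \frac{7754}{120243459} - \frac{\sqrt{11146}}{240486918} \approx -6.4925 \cdot 10^{-5}$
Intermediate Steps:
$E = 11$
$p{\left(o,U \right)} = \sqrt{U^{2} + o^{2}}$
$\frac{1}{p{\left(E,123 - 18 \right)} - 15508} = \frac{1}{\sqrt{\left(123 - 18\right)^{2} + 11^{2}} - 15508} = \frac{1}{\sqrt{105^{2} + 121} - 15508} = \frac{1}{\sqrt{11025 + 121} - 15508} = \frac{1}{\sqrt{11146} - 15508} = \frac{1}{-15508 + \sqrt{11146}}$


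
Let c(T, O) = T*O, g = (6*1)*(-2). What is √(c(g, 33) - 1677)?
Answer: I*√2073 ≈ 45.53*I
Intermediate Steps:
g = -12 (g = 6*(-2) = -12)
c(T, O) = O*T
√(c(g, 33) - 1677) = √(33*(-12) - 1677) = √(-396 - 1677) = √(-2073) = I*√2073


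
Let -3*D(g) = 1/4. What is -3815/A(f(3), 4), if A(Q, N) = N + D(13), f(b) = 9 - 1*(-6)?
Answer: -45780/47 ≈ -974.04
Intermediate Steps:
D(g) = -1/12 (D(g) = -⅓/4 = -⅓*¼ = -1/12)
f(b) = 15 (f(b) = 9 + 6 = 15)
A(Q, N) = -1/12 + N (A(Q, N) = N - 1/12 = -1/12 + N)
-3815/A(f(3), 4) = -3815/(-1/12 + 4) = -3815/47/12 = -3815*12/47 = -45780/47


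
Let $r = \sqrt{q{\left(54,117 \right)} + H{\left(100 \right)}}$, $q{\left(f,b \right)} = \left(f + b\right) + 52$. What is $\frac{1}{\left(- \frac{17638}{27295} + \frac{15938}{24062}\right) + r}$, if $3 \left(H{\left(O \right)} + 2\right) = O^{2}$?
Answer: $- \frac{1862674370055}{409352350939171132} + \frac{38389982281225 \sqrt{31989}}{409352350939171132} \approx 0.016769$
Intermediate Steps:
$H{\left(O \right)} = -2 + \frac{O^{2}}{3}$
$q{\left(f,b \right)} = 52 + b + f$ ($q{\left(f,b \right)} = \left(b + f\right) + 52 = 52 + b + f$)
$r = \frac{\sqrt{31989}}{3}$ ($r = \sqrt{\left(52 + 117 + 54\right) - \left(2 - \frac{100^{2}}{3}\right)} = \sqrt{223 + \left(-2 + \frac{1}{3} \cdot 10000\right)} = \sqrt{223 + \left(-2 + \frac{10000}{3}\right)} = \sqrt{223 + \frac{9994}{3}} = \sqrt{\frac{10663}{3}} = \frac{\sqrt{31989}}{3} \approx 59.618$)
$\frac{1}{\left(- \frac{17638}{27295} + \frac{15938}{24062}\right) + r} = \frac{1}{\left(- \frac{17638}{27295} + \frac{15938}{24062}\right) + \frac{\sqrt{31989}}{3}} = \frac{1}{\left(\left(-17638\right) \frac{1}{27295} + 15938 \cdot \frac{1}{24062}\right) + \frac{\sqrt{31989}}{3}} = \frac{1}{\left(- \frac{17638}{27295} + \frac{7969}{12031}\right) + \frac{\sqrt{31989}}{3}} = \frac{1}{\frac{100209}{6195965} + \frac{\sqrt{31989}}{3}}$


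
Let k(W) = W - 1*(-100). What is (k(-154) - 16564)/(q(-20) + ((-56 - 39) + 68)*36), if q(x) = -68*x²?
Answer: 8309/14086 ≈ 0.58988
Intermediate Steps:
k(W) = 100 + W (k(W) = W + 100 = 100 + W)
(k(-154) - 16564)/(q(-20) + ((-56 - 39) + 68)*36) = ((100 - 154) - 16564)/(-68*(-20)² + ((-56 - 39) + 68)*36) = (-54 - 16564)/(-68*400 + (-95 + 68)*36) = -16618/(-27200 - 27*36) = -16618/(-27200 - 972) = -16618/(-28172) = -16618*(-1/28172) = 8309/14086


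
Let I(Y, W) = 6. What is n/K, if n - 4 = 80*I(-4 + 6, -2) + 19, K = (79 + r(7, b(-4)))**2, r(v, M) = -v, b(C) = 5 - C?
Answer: 503/5184 ≈ 0.097029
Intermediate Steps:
K = 5184 (K = (79 - 1*7)**2 = (79 - 7)**2 = 72**2 = 5184)
n = 503 (n = 4 + (80*6 + 19) = 4 + (480 + 19) = 4 + 499 = 503)
n/K = 503/5184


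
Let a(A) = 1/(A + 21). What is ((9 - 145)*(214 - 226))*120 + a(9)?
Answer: 5875201/30 ≈ 1.9584e+5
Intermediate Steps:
a(A) = 1/(21 + A)
((9 - 145)*(214 - 226))*120 + a(9) = ((9 - 145)*(214 - 226))*120 + 1/(21 + 9) = -136*(-12)*120 + 1/30 = 1632*120 + 1/30 = 195840 + 1/30 = 5875201/30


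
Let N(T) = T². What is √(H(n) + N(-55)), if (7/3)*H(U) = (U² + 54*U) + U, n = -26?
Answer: √132391/7 ≈ 51.979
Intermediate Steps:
H(U) = 3*U²/7 + 165*U/7 (H(U) = 3*((U² + 54*U) + U)/7 = 3*(U² + 55*U)/7 = 3*U²/7 + 165*U/7)
√(H(n) + N(-55)) = √((3/7)*(-26)*(55 - 26) + (-55)²) = √((3/7)*(-26)*29 + 3025) = √(-2262/7 + 3025) = √(18913/7) = √132391/7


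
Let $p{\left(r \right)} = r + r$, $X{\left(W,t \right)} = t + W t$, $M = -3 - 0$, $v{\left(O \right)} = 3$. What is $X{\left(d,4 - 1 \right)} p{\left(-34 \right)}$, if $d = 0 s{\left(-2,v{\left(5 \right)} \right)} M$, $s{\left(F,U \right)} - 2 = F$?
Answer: $-204$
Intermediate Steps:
$s{\left(F,U \right)} = 2 + F$
$M = -3$ ($M = -3 + 0 = -3$)
$d = 0$ ($d = 0 \left(2 - 2\right) \left(-3\right) = 0 \cdot 0 \left(-3\right) = 0 \left(-3\right) = 0$)
$p{\left(r \right)} = 2 r$
$X{\left(d,4 - 1 \right)} p{\left(-34 \right)} = \left(4 - 1\right) \left(1 + 0\right) 2 \left(-34\right) = \left(4 - 1\right) 1 \left(-68\right) = 3 \cdot 1 \left(-68\right) = 3 \left(-68\right) = -204$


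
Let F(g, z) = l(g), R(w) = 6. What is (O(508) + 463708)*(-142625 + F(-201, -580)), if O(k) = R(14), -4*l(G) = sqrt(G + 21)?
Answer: -66137209250 - 695571*I*sqrt(5) ≈ -6.6137e+10 - 1.5553e+6*I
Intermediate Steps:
l(G) = -sqrt(21 + G)/4 (l(G) = -sqrt(G + 21)/4 = -sqrt(21 + G)/4)
O(k) = 6
F(g, z) = -sqrt(21 + g)/4
(O(508) + 463708)*(-142625 + F(-201, -580)) = (6 + 463708)*(-142625 - sqrt(21 - 201)/4) = 463714*(-142625 - 3*I*sqrt(5)/2) = -66137209250 - 695571*I*sqrt(5)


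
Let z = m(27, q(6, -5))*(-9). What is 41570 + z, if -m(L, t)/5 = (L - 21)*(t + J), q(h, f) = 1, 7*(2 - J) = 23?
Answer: 290450/7 ≈ 41493.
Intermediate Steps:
J = -9/7 (J = 2 - 1/7*23 = 2 - 23/7 = -9/7 ≈ -1.2857)
m(L, t) = -5*(-21 + L)*(-9/7 + t) (m(L, t) = -5*(L - 21)*(t - 9/7) = -5*(-21 + L)*(-9/7 + t))
z = -540/7 (z = (-135 + 105*1 + (45/7)*27 - 5*27*1)*(-9) = (-135 + 105 + 1215/7 - 135)*(-9) = (60/7)*(-9) = -540/7 ≈ -77.143)
41570 + z = 41570 - 540/7 = 290450/7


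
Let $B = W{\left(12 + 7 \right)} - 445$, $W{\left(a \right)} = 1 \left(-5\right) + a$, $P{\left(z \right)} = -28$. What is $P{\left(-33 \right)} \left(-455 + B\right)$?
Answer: $24808$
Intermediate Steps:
$W{\left(a \right)} = -5 + a$
$B = -431$ ($B = \left(-5 + \left(12 + 7\right)\right) - 445 = \left(-5 + 19\right) - 445 = 14 - 445 = -431$)
$P{\left(-33 \right)} \left(-455 + B\right) = - 28 \left(-455 - 431\right) = \left(-28\right) \left(-886\right) = 24808$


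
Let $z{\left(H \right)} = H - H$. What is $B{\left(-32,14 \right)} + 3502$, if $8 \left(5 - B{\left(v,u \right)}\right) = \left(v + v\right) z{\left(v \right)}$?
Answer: $3507$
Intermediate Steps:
$z{\left(H \right)} = 0$
$B{\left(v,u \right)} = 5$ ($B{\left(v,u \right)} = 5 - \frac{\left(v + v\right) 0}{8} = 5 - \frac{2 v 0}{8} = 5 - 0 = 5 + 0 = 5$)
$B{\left(-32,14 \right)} + 3502 = 5 + 3502 = 3507$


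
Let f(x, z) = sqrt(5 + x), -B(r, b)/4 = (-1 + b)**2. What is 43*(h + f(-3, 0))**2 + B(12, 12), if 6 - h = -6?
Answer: 5794 + 1032*sqrt(2) ≈ 7253.5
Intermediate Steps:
B(r, b) = -4*(-1 + b)**2
h = 12 (h = 6 - 1*(-6) = 6 + 6 = 12)
43*(h + f(-3, 0))**2 + B(12, 12) = 43*(12 + sqrt(5 - 3))**2 - 4*(-1 + 12)**2 = 43*(12 + sqrt(2))**2 - 4*11**2 = 43*(12 + sqrt(2))**2 - 4*121 = 43*(12 + sqrt(2))**2 - 484 = -484 + 43*(12 + sqrt(2))**2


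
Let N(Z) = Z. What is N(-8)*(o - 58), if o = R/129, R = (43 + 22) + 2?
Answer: 59320/129 ≈ 459.84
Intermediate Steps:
R = 67 (R = 65 + 2 = 67)
o = 67/129 ≈ 0.51938
N(-8)*(o - 58) = -8*(67/129 - 58) = -8*(-7415/129) = 59320/129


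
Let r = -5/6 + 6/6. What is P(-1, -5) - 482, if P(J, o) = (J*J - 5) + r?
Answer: -2915/6 ≈ -485.83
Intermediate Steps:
r = ⅙ (r = -5*⅙ + 6*(⅙) = -⅚ + 1 = ⅙ ≈ 0.16667)
P(J, o) = -29/6 + J² (P(J, o) = (J*J - 5) + ⅙ = (J² - 5) + ⅙ = (-5 + J²) + ⅙ = -29/6 + J²)
P(-1, -5) - 482 = (-29/6 + (-1)²) - 482 = (-29/6 + 1) - 482 = -23/6 - 482 = -2915/6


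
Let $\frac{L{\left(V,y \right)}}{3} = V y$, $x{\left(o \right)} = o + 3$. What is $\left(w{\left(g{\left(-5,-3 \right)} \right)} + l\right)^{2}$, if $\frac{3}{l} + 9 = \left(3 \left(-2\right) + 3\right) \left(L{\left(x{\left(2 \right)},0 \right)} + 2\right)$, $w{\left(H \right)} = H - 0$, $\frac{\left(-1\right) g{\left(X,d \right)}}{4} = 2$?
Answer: $\frac{1681}{25} \approx 67.24$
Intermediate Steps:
$x{\left(o \right)} = 3 + o$
$L{\left(V,y \right)} = 3 V y$
$g{\left(X,d \right)} = -8$ ($g{\left(X,d \right)} = \left(-4\right) 2 = -8$)
$w{\left(H \right)} = H$ ($w{\left(H \right)} = H + 0 = H$)
$l = - \frac{1}{5}$ ($l = \frac{3}{-9 + \left(3 \left(-2\right) + 3\right) \left(3 \left(3 + 2\right) 0 + 2\right)} = \frac{3}{-9 + \left(-6 + 3\right) \left(3 \cdot 5 \cdot 0 + 2\right)} = \frac{3}{-9 - 3 \left(0 + 2\right)} = \frac{3}{-9 - 6} = \frac{3}{-15} = 3 \left(- \frac{1}{15}\right) = - \frac{1}{5} \approx -0.2$)
$\left(w{\left(g{\left(-5,-3 \right)} \right)} + l\right)^{2} = \left(-8 - \frac{1}{5}\right)^{2} = \left(- \frac{41}{5}\right)^{2} = \frac{1681}{25}$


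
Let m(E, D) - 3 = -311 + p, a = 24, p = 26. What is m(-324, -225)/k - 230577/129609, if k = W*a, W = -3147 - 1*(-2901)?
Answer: -8177635/4723528 ≈ -1.7313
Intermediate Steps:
W = -246 (W = -3147 + 2901 = -246)
k = -5904 (k = -246*24 = -5904)
m(E, D) = -282 (m(E, D) = 3 + (-311 + 26) = 3 - 285 = -282)
m(-324, -225)/k - 230577/129609 = -282/(-5904) - 230577/129609 = -282*(-1/5904) - 230577*1/129609 = 47/984 - 76859/43203 = -8177635/4723528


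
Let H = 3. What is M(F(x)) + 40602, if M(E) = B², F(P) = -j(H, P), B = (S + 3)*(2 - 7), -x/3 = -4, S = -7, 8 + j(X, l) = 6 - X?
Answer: 41002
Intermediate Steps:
j(X, l) = -2 - X (j(X, l) = -8 + (6 - X) = -2 - X)
x = 12 (x = -3*(-4) = 12)
B = 20 (B = (-7 + 3)*(2 - 7) = -4*(-5) = 20)
F(P) = 5 (F(P) = -(-2 - 1*3) = -(-2 - 3) = -1*(-5) = 5)
M(E) = 400 (M(E) = 20² = 400)
M(F(x)) + 40602 = 400 + 40602 = 41002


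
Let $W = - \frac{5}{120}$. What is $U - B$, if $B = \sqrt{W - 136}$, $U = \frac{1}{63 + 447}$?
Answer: $\frac{1}{510} - \frac{i \sqrt{19590}}{12} \approx 0.0019608 - 11.664 i$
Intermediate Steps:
$U = \frac{1}{510} \approx 0.0019608$
$W = - \frac{1}{24}$ ($W = \left(-5\right) \frac{1}{120} = - \frac{1}{24} \approx -0.041667$)
$B = \frac{i \sqrt{19590}}{12}$ ($B = \sqrt{- \frac{1}{24} - 136} = \sqrt{- \frac{3265}{24}} = \frac{i \sqrt{19590}}{12} \approx 11.664 i$)
$U - B = \frac{1}{510} - \frac{i \sqrt{19590}}{12}$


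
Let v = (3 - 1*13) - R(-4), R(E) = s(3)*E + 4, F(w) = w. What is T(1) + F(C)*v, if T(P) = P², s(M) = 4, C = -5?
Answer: -9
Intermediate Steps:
R(E) = 4 + 4*E (R(E) = 4*E + 4 = 4 + 4*E)
v = 2 (v = (3 - 1*13) - (4 + 4*(-4)) = (3 - 13) - (4 - 16) = -10 - 1*(-12) = -10 + 12 = 2)
T(1) + F(C)*v = 1² - 5*2 = 1 - 10 = -9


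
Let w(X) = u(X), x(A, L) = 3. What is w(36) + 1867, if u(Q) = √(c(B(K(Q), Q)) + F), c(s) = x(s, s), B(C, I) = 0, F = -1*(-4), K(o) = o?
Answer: 1867 + √7 ≈ 1869.6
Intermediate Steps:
F = 4
c(s) = 3
u(Q) = √7 (u(Q) = √(3 + 4) = √7)
w(X) = √7
w(36) + 1867 = √7 + 1867 = 1867 + √7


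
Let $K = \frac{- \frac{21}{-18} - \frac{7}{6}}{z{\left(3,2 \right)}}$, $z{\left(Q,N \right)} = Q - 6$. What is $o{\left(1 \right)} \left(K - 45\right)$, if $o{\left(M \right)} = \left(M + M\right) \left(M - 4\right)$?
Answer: $270$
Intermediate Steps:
$z{\left(Q,N \right)} = -6 + Q$
$o{\left(M \right)} = 2 M \left(-4 + M\right)$
$K = 0$ ($K = \frac{- \frac{21}{-18} - \frac{7}{6}}{-6 + 3} = \frac{\left(-21\right) \left(- \frac{1}{18}\right) - \frac{7}{6}}{-3} = \left(\frac{7}{6} - \frac{7}{6}\right) \left(- \frac{1}{3}\right) = 0 \left(- \frac{1}{3}\right) = 0$)
$o{\left(1 \right)} \left(K - 45\right) = 2 \cdot 1 \left(-4 + 1\right) \left(0 - 45\right) = 2 \cdot 1 \left(-3\right) \left(-45\right) = \left(-6\right) \left(-45\right) = 270$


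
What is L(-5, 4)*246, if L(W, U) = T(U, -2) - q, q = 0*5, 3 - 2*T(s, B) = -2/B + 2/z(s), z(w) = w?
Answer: 369/2 ≈ 184.50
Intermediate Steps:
T(s, B) = 3/2 + 1/B - 1/s (T(s, B) = 3/2 - (-2/B + 2/s)/2 = 3/2 + (1/B - 1/s) = 3/2 + 1/B - 1/s)
q = 0
L(W, U) = 1 - 1/U (L(W, U) = (3/2 + 1/(-2) - 1/U) - 1*0 = (3/2 - 1/2 - 1/U) + 0 = (1 - 1/U) + 0 = 1 - 1/U)
L(-5, 4)*246 = ((-1 + 4)/4)*246 = ((1/4)*3)*246 = (3/4)*246 = 369/2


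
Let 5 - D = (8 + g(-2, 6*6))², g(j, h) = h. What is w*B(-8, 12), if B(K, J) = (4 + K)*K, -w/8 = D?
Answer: 494336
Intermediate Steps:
D = -1931 (D = 5 - (8 + 6*6)² = 5 - (8 + 36)² = 5 - 1*44² = 5 - 1*1936 = 5 - 1936 = -1931)
w = 15448 (w = -8*(-1931) = 15448)
B(K, J) = K*(4 + K)
w*B(-8, 12) = 15448*(-8*(4 - 8)) = 15448*(-8*(-4)) = 15448*32 = 494336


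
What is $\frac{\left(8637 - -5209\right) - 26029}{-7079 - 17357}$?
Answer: $\frac{12183}{24436} \approx 0.49857$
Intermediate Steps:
$\frac{\left(8637 - -5209\right) - 26029}{-7079 - 17357} = \frac{\left(8637 + 5209\right) - 26029}{-24436} = \left(13846 - 26029\right) \left(- \frac{1}{24436}\right) = \left(-12183\right) \left(- \frac{1}{24436}\right) = \frac{12183}{24436}$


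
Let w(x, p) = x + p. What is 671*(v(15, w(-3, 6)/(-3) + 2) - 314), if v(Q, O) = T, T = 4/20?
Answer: -1052799/5 ≈ -2.1056e+5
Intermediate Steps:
w(x, p) = p + x
T = ⅕ (T = 4*(1/20) = ⅕ ≈ 0.20000)
v(Q, O) = ⅕
671*(v(15, w(-3, 6)/(-3) + 2) - 314) = 671*(⅕ - 314) = 671*(-1569/5) = -1052799/5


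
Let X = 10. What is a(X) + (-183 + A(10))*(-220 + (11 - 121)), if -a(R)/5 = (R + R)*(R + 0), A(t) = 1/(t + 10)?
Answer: 118747/2 ≈ 59374.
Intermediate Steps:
A(t) = 1/(10 + t)
a(R) = -10*R² (a(R) = -5*(R + R)*(R + 0) = -5*2*R*R = -10*R²)
a(X) + (-183 + A(10))*(-220 + (11 - 121)) = -10*10² + (-183 + 1/(10 + 10))*(-220 + (11 - 121)) = -10*100 + (-183 + 1/20)*(-220 - 110) = -1000 + (-183 + 1/20)*(-330) = -1000 - 3659/20*(-330) = -1000 + 120747/2 = 118747/2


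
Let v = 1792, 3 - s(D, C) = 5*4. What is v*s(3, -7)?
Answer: -30464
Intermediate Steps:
s(D, C) = -17 (s(D, C) = 3 - 5*4 = 3 - 1*20 = 3 - 20 = -17)
v*s(3, -7) = 1792*(-17) = -30464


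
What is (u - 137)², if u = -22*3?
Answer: 41209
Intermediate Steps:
u = -66
(u - 137)² = (-66 - 137)² = (-203)² = 41209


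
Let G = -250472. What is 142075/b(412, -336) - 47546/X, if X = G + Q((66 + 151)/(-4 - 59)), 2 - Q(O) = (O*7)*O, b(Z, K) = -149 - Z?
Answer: -2881222745989/11385381117 ≈ -253.06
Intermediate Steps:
Q(O) = 2 - 7*O**2 (Q(O) = 2 - O*7*O = 2 - 7*O*O = 2 - 7*O**2)
X = -20294797/81 (X = -250472 + (2 - 7*(66 + 151)**2/(-4 - 59)**2) = -250472 + (2 - 7*(217/(-63))**2) = -250472 + (2 - 7*(217*(-1/63))**2) = -250472 + (2 - 7*(-31/9)**2) = -250472 + (2 - 7*961/81) = -250472 + (2 - 6727/81) = -250472 - 6565/81 = -20294797/81 ≈ -2.5055e+5)
142075/b(412, -336) - 47546/X = 142075/(-149 - 1*412) - 47546/(-20294797/81) = 142075/(-149 - 412) - 47546*(-81/20294797) = 142075/(-561) + 3851226/20294797 = 142075*(-1/561) + 3851226/20294797 = -142075/561 + 3851226/20294797 = -2881222745989/11385381117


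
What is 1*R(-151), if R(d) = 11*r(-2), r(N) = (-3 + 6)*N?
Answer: -66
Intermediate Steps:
r(N) = 3*N
R(d) = -66 (R(d) = 11*(3*(-2)) = 11*(-6) = -66)
1*R(-151) = 1*(-66) = -66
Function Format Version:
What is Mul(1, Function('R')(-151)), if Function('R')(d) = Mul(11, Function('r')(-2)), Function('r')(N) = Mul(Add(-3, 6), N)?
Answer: -66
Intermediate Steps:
Function('r')(N) = Mul(3, N)
Function('R')(d) = -66 (Function('R')(d) = Mul(11, Mul(3, -2)) = Mul(11, -6) = -66)
Mul(1, Function('R')(-151)) = Mul(1, -66) = -66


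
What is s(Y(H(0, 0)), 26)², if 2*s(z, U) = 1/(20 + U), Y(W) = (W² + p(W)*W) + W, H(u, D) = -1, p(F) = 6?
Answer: 1/8464 ≈ 0.00011815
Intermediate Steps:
Y(W) = W² + 7*W (Y(W) = (W² + 6*W) + W = W² + 7*W)
s(z, U) = 1/(2*(20 + U))
s(Y(H(0, 0)), 26)² = (1/(2*(20 + 26)))² = ((½)/46)² = ((½)*(1/46))² = (1/92)² = 1/8464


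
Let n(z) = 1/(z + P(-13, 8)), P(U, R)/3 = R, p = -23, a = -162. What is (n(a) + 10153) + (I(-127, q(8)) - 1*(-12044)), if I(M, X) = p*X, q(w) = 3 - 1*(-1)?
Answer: 3050489/138 ≈ 22105.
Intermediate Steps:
P(U, R) = 3*R
q(w) = 4 (q(w) = 3 + 1 = 4)
I(M, X) = -23*X
n(z) = 1/(24 + z) (n(z) = 1/(z + 3*8) = 1/(z + 24) = 1/(24 + z))
(n(a) + 10153) + (I(-127, q(8)) - 1*(-12044)) = (1/(24 - 162) + 10153) + (-23*4 - 1*(-12044)) = (1/(-138) + 10153) + (-92 + 12044) = (-1/138 + 10153) + 11952 = 1401113/138 + 11952 = 3050489/138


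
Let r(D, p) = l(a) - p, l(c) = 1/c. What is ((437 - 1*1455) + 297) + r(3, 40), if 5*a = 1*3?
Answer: -2278/3 ≈ -759.33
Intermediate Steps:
a = ⅗ (a = (1*3)/5 = (⅕)*3 = ⅗ ≈ 0.60000)
r(D, p) = 5/3 - p (r(D, p) = 1/(⅗) - p = 5/3 - p)
((437 - 1*1455) + 297) + r(3, 40) = ((437 - 1*1455) + 297) + (5/3 - 1*40) = ((437 - 1455) + 297) + (5/3 - 40) = (-1018 + 297) - 115/3 = -721 - 115/3 = -2278/3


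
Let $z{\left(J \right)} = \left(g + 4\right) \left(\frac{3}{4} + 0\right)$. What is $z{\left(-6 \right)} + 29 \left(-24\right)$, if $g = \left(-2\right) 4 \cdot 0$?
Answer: $-693$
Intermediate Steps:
$g = 0$ ($g = \left(-8\right) 0 = 0$)
$z{\left(J \right)} = 3$ ($z{\left(J \right)} = \left(0 + 4\right) \left(\frac{3}{4} + 0\right) = 4 \left(3 \cdot \frac{1}{4} + 0\right) = 4 \left(\frac{3}{4} + 0\right) = 4 \cdot \frac{3}{4} = 3$)
$z{\left(-6 \right)} + 29 \left(-24\right) = 3 + 29 \left(-24\right) = 3 - 696 = -693$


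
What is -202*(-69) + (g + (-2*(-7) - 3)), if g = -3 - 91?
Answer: 13855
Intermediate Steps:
g = -94
-202*(-69) + (g + (-2*(-7) - 3)) = -202*(-69) + (-94 + (-2*(-7) - 3)) = 13938 + (-94 + (14 - 3)) = 13938 + (-94 + 11) = 13938 - 83 = 13855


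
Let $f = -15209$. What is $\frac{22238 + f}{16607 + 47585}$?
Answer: $\frac{7029}{64192} \approx 0.1095$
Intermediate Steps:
$\frac{22238 + f}{16607 + 47585} = \frac{22238 - 15209}{16607 + 47585} = \frac{7029}{64192}$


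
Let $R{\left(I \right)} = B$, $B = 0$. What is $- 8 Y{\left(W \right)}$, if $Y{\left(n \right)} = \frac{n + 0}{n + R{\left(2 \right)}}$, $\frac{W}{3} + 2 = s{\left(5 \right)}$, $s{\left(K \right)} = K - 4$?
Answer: $-8$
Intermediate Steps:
$s{\left(K \right)} = -4 + K$ ($s{\left(K \right)} = K - 4 = -4 + K$)
$R{\left(I \right)} = 0$
$W = -3$ ($W = -6 + 3 \left(-4 + 5\right) = -6 + 3 \cdot 1 = -6 + 3 = -3$)
$Y{\left(n \right)} = 1$ ($Y{\left(n \right)} = \frac{n + 0}{n + 0} = \frac{n}{n} = 1$)
$- 8 Y{\left(W \right)} = \left(-8\right) 1 = -8$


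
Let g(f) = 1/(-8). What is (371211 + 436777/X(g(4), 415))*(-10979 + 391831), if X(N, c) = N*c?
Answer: 57340448333348/415 ≈ 1.3817e+11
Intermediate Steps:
g(f) = -1/8
(371211 + 436777/X(g(4), 415))*(-10979 + 391831) = (371211 + 436777/((-1/8*415)))*(-10979 + 391831) = (371211 + 436777/(-415/8))*380852 = (371211 + 436777*(-8/415))*380852 = (371211 - 3494216/415)*380852 = (150558349/415)*380852 = 57340448333348/415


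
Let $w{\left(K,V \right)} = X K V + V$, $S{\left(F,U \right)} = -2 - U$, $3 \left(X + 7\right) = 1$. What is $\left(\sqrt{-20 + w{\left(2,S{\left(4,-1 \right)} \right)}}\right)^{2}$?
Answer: $- \frac{23}{3} \approx -7.6667$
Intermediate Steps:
$X = - \frac{20}{3}$ ($X = -7 + \frac{1}{3} \cdot 1 = -7 + \frac{1}{3} = - \frac{20}{3} \approx -6.6667$)
$w{\left(K,V \right)} = V - \frac{20 K V}{3}$ ($w{\left(K,V \right)} = - \frac{20 K}{3} V + V = - \frac{20 K V}{3} + V = V - \frac{20 K V}{3}$)
$\left(\sqrt{-20 + w{\left(2,S{\left(4,-1 \right)} \right)}}\right)^{2} = \left(\sqrt{-20 + \frac{\left(-2 - -1\right) \left(3 - 40\right)}{3}}\right)^{2} = \left(\sqrt{-20 + \frac{\left(-2 + 1\right) \left(3 - 40\right)}{3}}\right)^{2} = \left(\sqrt{-20 + \frac{1}{3} \left(-1\right) \left(-37\right)}\right)^{2} = \left(\sqrt{-20 + \frac{37}{3}}\right)^{2} = \left(\sqrt{- \frac{23}{3}}\right)^{2} = \left(\frac{i \sqrt{69}}{3}\right)^{2} = - \frac{23}{3}$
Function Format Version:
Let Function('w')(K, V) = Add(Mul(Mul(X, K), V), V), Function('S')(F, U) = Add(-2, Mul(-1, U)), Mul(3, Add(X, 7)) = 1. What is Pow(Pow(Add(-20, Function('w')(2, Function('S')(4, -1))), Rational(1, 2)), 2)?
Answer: Rational(-23, 3) ≈ -7.6667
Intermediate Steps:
X = Rational(-20, 3) (X = Add(-7, Mul(Rational(1, 3), 1)) = Add(-7, Rational(1, 3)) = Rational(-20, 3) ≈ -6.6667)
Function('w')(K, V) = Add(V, Mul(Rational(-20, 3), K, V)) (Function('w')(K, V) = Add(Mul(Mul(Rational(-20, 3), K), V), V) = Add(Mul(Rational(-20, 3), K, V), V) = Add(V, Mul(Rational(-20, 3), K, V)))
Pow(Pow(Add(-20, Function('w')(2, Function('S')(4, -1))), Rational(1, 2)), 2) = Pow(Pow(Add(-20, Mul(Rational(1, 3), Add(-2, Mul(-1, -1)), Add(3, Mul(-20, 2)))), Rational(1, 2)), 2) = Pow(Pow(Add(-20, Mul(Rational(1, 3), Add(-2, 1), Add(3, -40))), Rational(1, 2)), 2) = Pow(Pow(Add(-20, Mul(Rational(1, 3), -1, -37)), Rational(1, 2)), 2) = Pow(Pow(Add(-20, Rational(37, 3)), Rational(1, 2)), 2) = Pow(Pow(Rational(-23, 3), Rational(1, 2)), 2) = Pow(Mul(Rational(1, 3), I, Pow(69, Rational(1, 2))), 2) = Rational(-23, 3)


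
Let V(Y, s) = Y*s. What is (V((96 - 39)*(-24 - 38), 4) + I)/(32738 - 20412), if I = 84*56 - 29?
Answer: -9461/12326 ≈ -0.76756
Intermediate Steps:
I = 4675 (I = 4704 - 29 = 4675)
(V((96 - 39)*(-24 - 38), 4) + I)/(32738 - 20412) = (((96 - 39)*(-24 - 38))*4 + 4675)/(32738 - 20412) = ((57*(-62))*4 + 4675)/12326 = (-3534*4 + 4675)*(1/12326) = (-14136 + 4675)*(1/12326) = -9461*1/12326 = -9461/12326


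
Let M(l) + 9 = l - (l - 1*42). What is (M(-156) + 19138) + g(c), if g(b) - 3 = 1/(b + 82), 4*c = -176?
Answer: 728613/38 ≈ 19174.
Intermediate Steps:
c = -44 (c = (1/4)*(-176) = -44)
g(b) = 3 + 1/(82 + b) (g(b) = 3 + 1/(b + 82) = 3 + 1/(82 + b))
M(l) = 33 (M(l) = -9 + (l - (l - 1*42)) = -9 + (l - (l - 42)) = -9 + (l - (-42 + l)) = -9 + (l + (42 - l)) = -9 + 42 = 33)
(M(-156) + 19138) + g(c) = (33 + 19138) + (247 + 3*(-44))/(82 - 44) = 19171 + (247 - 132)/38 = 19171 + (1/38)*115 = 19171 + 115/38 = 728613/38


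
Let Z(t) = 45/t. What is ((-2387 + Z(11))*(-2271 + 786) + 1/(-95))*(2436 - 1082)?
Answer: 455172689246/95 ≈ 4.7913e+9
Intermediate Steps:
((-2387 + Z(11))*(-2271 + 786) + 1/(-95))*(2436 - 1082) = ((-2387 + 45/11)*(-2271 + 786) + 1/(-95))*(2436 - 1082) = ((-2387 + 45*(1/11))*(-1485) - 1/95)*1354 = ((-2387 + 45/11)*(-1485) - 1/95)*1354 = (-26212/11*(-1485) - 1/95)*1354 = (3538620 - 1/95)*1354 = (336168899/95)*1354 = 455172689246/95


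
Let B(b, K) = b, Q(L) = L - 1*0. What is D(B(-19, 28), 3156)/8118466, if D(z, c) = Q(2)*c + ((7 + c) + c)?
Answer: 12631/8118466 ≈ 0.0015558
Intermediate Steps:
Q(L) = L (Q(L) = L + 0 = L)
D(z, c) = 7 + 4*c (D(z, c) = 2*c + ((7 + c) + c) = 2*c + (7 + 2*c) = 7 + 4*c)
D(B(-19, 28), 3156)/8118466 = (7 + 4*3156)/8118466 = (7 + 12624)*(1/8118466) = 12631*(1/8118466) = 12631/8118466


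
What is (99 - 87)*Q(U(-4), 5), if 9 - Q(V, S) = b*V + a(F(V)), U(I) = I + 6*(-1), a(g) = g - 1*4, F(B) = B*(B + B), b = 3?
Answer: -1884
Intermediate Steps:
F(B) = 2*B**2 (F(B) = B*(2*B) = 2*B**2)
a(g) = -4 + g (a(g) = g - 4 = -4 + g)
U(I) = -6 + I (U(I) = I - 6 = -6 + I)
Q(V, S) = 13 - 3*V - 2*V**2 (Q(V, S) = 9 - (3*V + (-4 + 2*V**2)) = 9 - (-4 + 2*V**2 + 3*V) = 9 + (4 - 3*V - 2*V**2) = 13 - 3*V - 2*V**2)
(99 - 87)*Q(U(-4), 5) = (99 - 87)*(13 - 3*(-6 - 4) - 2*(-6 - 4)**2) = 12*(13 - 3*(-10) - 2*(-10)**2) = 12*(13 + 30 - 2*100) = 12*(13 + 30 - 200) = 12*(-157) = -1884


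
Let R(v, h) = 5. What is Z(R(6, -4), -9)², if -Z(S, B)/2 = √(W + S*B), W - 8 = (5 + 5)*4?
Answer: 12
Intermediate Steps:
W = 48 (W = 8 + (5 + 5)*4 = 8 + 10*4 = 8 + 40 = 48)
Z(S, B) = -2*√(48 + B*S) (Z(S, B) = -2*√(48 + S*B) = -2*√(48 + B*S))
Z(R(6, -4), -9)² = (-2*√(48 - 9*5))² = (-2*√(48 - 45))² = (-2*√3)² = 12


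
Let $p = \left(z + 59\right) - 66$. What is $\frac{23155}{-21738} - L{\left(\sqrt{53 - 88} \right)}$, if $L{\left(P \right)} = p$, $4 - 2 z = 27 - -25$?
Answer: $\frac{650723}{21738} \approx 29.935$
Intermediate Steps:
$z = -24$ ($z = 2 - \frac{27 - -25}{2} = 2 - \frac{27 + 25}{2} = 2 - 26 = -24$)
$p = -31$ ($p = \left(-24 + 59\right) - 66 = 35 - 66 = -31$)
$L{\left(P \right)} = -31$
$\frac{23155}{-21738} - L{\left(\sqrt{53 - 88} \right)} = \frac{23155}{-21738} - -31 = 23155 \left(- \frac{1}{21738}\right) + 31 = - \frac{23155}{21738} + 31 = \frac{650723}{21738}$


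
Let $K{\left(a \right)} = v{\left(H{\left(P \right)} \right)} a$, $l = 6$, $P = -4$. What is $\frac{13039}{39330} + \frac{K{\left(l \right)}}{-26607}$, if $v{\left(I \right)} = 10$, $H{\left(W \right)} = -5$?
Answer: $\frac{114856291}{348817770} \approx 0.32927$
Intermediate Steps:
$K{\left(a \right)} = 10 a$
$\frac{13039}{39330} + \frac{K{\left(l \right)}}{-26607} = \frac{13039}{39330} + \frac{10 \cdot 6}{-26607} = 13039 \cdot \frac{1}{39330} + 60 \left(- \frac{1}{26607}\right) = \frac{13039}{39330} - \frac{20}{8869} = \frac{114856291}{348817770}$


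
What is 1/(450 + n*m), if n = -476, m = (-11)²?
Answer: -1/57146 ≈ -1.7499e-5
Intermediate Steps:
m = 121
1/(450 + n*m) = 1/(450 - 476*121) = 1/(450 - 57596) = 1/(-57146) = -1/57146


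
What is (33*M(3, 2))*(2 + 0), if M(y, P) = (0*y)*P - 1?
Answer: -66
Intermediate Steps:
M(y, P) = -1 (M(y, P) = 0*P - 1 = 0 - 1 = -1)
(33*M(3, 2))*(2 + 0) = (33*(-1))*(2 + 0) = -33*2 = -66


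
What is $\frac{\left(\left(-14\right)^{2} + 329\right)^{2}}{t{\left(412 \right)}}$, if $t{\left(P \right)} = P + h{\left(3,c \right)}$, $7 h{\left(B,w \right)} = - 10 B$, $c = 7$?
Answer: $\frac{1929375}{2854} \approx 676.02$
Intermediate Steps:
$h{\left(B,w \right)} = - \frac{10 B}{7}$ ($h{\left(B,w \right)} = \frac{\left(-10\right) B}{7} = - \frac{10 B}{7}$)
$t{\left(P \right)} = - \frac{30}{7} + P$ ($t{\left(P \right)} = P - \frac{30}{7} = - \frac{30}{7} + P$)
$\frac{\left(\left(-14\right)^{2} + 329\right)^{2}}{t{\left(412 \right)}} = \frac{\left(\left(-14\right)^{2} + 329\right)^{2}}{- \frac{30}{7} + 412} = \frac{\left(196 + 329\right)^{2}}{\frac{2854}{7}} = 525^{2} \cdot \frac{7}{2854} = 275625 \cdot \frac{7}{2854} = \frac{1929375}{2854}$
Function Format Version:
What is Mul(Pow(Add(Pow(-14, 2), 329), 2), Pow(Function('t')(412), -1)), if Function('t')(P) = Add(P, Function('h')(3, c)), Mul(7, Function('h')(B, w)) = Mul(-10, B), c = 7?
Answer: Rational(1929375, 2854) ≈ 676.02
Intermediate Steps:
Function('h')(B, w) = Mul(Rational(-10, 7), B) (Function('h')(B, w) = Mul(Rational(1, 7), Mul(-10, B)) = Mul(Rational(-10, 7), B))
Function('t')(P) = Add(Rational(-30, 7), P) (Function('t')(P) = Add(P, Mul(Rational(-10, 7), 3)) = Add(P, Rational(-30, 7)) = Add(Rational(-30, 7), P))
Mul(Pow(Add(Pow(-14, 2), 329), 2), Pow(Function('t')(412), -1)) = Mul(Pow(Add(Pow(-14, 2), 329), 2), Pow(Add(Rational(-30, 7), 412), -1)) = Mul(Pow(Add(196, 329), 2), Pow(Rational(2854, 7), -1)) = Mul(Pow(525, 2), Rational(7, 2854)) = Mul(275625, Rational(7, 2854)) = Rational(1929375, 2854)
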